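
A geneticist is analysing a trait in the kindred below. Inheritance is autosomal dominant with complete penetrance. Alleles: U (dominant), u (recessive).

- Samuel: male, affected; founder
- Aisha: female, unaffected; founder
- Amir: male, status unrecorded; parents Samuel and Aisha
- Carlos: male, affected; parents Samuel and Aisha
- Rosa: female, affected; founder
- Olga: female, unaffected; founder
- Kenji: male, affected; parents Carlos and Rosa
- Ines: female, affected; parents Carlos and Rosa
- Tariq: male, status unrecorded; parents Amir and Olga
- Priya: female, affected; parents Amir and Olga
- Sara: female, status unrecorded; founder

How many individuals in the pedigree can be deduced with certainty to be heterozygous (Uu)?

3

Obligate heterozygotes: Amir passed U to Priya (Uu, whose u came from Olga) and received u from Aisha (uu), so Amir is Uu; Carlos is affected so carries U and received u from Aisha (uu), so Carlos is Uu; Priya is affected so carries U and received u from Olga (uu), so Priya is Uu.
Every other individual is either homozygous by phenotype or has at least one consistent homozygous assignment, so the count is 3.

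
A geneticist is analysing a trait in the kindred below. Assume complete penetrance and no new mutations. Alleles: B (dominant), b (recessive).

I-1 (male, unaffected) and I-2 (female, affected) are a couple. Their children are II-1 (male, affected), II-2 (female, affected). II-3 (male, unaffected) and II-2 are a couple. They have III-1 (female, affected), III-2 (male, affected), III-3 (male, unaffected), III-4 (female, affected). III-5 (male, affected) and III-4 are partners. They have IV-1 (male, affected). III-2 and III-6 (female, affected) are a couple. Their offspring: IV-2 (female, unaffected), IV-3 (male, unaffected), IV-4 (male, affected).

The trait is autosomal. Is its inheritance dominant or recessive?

III-2 and III-6 are both affected yet have an unaffected child IV-2. Under a recessive model two affected parents are homozygous and every child would be affected, so the trait cannot be recessive.

dominant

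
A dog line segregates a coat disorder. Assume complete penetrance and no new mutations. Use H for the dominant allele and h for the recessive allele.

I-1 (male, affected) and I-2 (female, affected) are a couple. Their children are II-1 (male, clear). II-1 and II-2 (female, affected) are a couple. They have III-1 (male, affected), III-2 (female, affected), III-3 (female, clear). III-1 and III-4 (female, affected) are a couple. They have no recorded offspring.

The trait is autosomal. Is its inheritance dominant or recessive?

I-1 and I-2 are both affected yet have a clear child II-1. Under a recessive model two affected parents are homozygous and every child would be affected, so the trait cannot be recessive.

dominant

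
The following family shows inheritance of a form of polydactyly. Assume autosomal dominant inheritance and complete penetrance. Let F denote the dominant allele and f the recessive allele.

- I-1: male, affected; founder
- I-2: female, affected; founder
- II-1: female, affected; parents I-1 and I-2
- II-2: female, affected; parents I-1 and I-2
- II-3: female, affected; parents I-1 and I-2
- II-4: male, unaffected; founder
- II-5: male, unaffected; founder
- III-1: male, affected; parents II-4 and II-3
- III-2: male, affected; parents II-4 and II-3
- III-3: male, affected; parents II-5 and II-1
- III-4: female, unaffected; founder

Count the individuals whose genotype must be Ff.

3

Obligate heterozygotes: III-1 is affected so carries F and received f from II-4 (ff), so III-1 is Ff; III-2 is affected so carries F and received f from II-4 (ff), so III-2 is Ff; III-3 is affected so carries F and received f from II-5 (ff), so III-3 is Ff.
Every other individual is either homozygous by phenotype or has at least one consistent homozygous assignment, so the count is 3.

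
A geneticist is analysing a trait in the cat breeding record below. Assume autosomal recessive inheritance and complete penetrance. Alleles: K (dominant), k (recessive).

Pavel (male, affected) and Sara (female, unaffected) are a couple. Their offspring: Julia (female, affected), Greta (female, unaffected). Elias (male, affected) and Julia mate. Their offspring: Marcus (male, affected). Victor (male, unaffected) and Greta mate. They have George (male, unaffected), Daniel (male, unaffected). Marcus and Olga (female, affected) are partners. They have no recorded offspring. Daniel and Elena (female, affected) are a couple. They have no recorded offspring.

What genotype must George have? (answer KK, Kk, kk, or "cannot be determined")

cannot be determined

George's phenotype allows KK or Kk, and no parent or child forces a single allele at both positions; consistent genotype assignments exist with George as KK or Kk.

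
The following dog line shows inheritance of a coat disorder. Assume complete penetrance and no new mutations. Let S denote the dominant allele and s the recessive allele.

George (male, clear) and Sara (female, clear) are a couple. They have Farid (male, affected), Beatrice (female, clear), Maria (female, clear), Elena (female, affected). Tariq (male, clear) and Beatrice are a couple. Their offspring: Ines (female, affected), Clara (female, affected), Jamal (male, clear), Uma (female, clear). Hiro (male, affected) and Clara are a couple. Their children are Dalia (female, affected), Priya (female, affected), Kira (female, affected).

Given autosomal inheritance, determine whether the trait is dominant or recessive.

George and Sara are both clear yet have an affected child Farid. Under dominance, an affected child requires at least one affected parent, so the trait cannot be dominant.

recessive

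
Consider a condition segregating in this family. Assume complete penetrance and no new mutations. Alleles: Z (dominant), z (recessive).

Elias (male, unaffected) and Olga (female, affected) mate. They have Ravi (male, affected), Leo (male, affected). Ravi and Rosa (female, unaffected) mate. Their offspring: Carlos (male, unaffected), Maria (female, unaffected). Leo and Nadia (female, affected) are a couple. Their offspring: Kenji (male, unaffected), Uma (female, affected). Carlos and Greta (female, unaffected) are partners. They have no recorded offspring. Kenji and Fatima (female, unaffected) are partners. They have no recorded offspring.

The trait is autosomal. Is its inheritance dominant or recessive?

Leo and Nadia are both affected yet have an unaffected child Kenji. Under a recessive model two affected parents are homozygous and every child would be affected, so the trait cannot be recessive.

dominant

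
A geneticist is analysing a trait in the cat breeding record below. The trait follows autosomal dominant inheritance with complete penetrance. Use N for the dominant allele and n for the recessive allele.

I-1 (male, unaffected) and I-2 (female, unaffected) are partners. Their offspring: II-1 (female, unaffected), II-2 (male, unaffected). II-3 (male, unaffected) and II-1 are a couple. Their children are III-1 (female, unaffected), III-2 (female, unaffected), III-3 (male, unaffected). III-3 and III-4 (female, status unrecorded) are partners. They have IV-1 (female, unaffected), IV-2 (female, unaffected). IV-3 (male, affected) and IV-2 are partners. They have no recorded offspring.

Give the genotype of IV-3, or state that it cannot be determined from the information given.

cannot be determined

IV-3's phenotype allows NN or Nn, and no parent or child forces a single allele at both positions; consistent genotype assignments exist with IV-3 as NN or Nn.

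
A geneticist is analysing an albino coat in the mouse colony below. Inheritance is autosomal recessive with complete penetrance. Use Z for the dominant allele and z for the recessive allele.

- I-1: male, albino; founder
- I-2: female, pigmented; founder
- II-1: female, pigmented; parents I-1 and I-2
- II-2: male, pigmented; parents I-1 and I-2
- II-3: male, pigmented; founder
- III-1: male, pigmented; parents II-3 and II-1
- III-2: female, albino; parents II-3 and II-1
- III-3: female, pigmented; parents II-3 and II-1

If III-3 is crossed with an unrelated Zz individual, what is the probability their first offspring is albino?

II-3 is pigmented so carries Z and passed z to III-2 (zz), so II-3 is Zz.
II-1 is pigmented so carries Z and received z from I-1 (zz), so II-1 is Zz.
III-3 is a pigmented offspring of II-3 (Zz) × II-1 (Zz), whose cross gives 1/4 ZZ : 1/2 Zz : 1/4 zz; conditioning on being pigmented, III-3 is ZZ with probability 1/3, Zz with probability 2/3.
Summing over parental genotype combinations, P(offspring is albino) = 2/3·1/4 = 1/6.

1/6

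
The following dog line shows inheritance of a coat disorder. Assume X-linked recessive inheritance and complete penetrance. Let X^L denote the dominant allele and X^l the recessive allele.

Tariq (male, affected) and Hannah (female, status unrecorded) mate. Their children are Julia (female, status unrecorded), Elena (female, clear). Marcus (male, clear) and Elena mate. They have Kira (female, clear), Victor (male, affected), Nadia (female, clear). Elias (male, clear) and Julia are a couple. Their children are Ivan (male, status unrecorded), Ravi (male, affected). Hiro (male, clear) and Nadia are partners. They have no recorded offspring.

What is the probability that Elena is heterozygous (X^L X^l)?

Elena is clear so carries L and received l from Tariq (X^l Y), so Elena is X^L X^l, giving P(X^L X^l) = 1.

1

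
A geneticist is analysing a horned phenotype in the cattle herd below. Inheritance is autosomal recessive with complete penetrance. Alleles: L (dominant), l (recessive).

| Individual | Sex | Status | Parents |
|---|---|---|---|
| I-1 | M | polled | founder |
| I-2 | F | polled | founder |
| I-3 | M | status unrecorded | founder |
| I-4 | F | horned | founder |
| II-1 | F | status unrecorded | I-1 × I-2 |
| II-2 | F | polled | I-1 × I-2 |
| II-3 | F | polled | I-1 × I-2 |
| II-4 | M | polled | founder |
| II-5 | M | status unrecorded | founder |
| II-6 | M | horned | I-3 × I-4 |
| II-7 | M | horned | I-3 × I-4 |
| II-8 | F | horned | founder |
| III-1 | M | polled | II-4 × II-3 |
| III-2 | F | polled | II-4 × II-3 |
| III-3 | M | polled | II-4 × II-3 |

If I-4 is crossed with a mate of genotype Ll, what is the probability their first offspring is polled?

1/2

I-4 is horned, so I-4 is ll.
The cross gives 1/2 Ll : 1/2 ll, so P(offspring is polled) = 1/2.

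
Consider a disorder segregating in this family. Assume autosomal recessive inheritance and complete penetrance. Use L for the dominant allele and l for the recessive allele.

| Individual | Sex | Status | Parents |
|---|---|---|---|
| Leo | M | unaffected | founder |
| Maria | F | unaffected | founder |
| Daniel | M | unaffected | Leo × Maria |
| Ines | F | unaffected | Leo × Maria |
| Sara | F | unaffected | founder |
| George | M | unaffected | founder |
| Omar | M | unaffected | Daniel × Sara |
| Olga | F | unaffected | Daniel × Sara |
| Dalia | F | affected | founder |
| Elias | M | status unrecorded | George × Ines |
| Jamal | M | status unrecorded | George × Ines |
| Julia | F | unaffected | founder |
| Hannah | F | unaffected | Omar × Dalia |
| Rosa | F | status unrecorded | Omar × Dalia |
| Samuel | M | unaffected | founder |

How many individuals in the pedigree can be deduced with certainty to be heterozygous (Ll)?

Obligate heterozygotes: Hannah is unaffected so carries L and received l from Dalia (ll), so Hannah is Ll.
Every other individual is either homozygous by phenotype or has at least one consistent homozygous assignment, so the count is 1.

1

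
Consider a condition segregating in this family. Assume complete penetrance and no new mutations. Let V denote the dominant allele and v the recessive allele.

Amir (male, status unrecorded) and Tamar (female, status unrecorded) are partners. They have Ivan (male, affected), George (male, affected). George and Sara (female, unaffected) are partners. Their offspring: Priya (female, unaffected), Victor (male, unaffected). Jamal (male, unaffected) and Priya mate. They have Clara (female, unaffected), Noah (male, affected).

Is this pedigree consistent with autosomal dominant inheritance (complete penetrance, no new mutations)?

No

Under autosomal dominant, Noah (affected, male) cannot arise from Jamal (unaffected) × Priya (unaffected).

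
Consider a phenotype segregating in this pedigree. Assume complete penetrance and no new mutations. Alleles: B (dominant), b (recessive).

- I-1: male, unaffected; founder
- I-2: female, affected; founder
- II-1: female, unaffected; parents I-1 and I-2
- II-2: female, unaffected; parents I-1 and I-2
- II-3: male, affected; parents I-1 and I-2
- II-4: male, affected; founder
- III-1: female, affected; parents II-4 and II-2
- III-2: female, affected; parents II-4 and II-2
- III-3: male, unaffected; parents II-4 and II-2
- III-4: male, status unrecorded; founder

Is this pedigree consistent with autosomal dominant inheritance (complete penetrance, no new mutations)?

A consistent assignment under autosomal dominant exists: I-1 bb, I-2 Bb, II-1 bb, II-2 bb, II-3 Bb, II-4 Bb, III-1 Bb, III-2 Bb, III-3 bb, III-4 BB.
In this assignment every recorded phenotype matches its genotype and every non-founder's genotype is obtainable from its parents' genotypes, so the pedigree is consistent.

Yes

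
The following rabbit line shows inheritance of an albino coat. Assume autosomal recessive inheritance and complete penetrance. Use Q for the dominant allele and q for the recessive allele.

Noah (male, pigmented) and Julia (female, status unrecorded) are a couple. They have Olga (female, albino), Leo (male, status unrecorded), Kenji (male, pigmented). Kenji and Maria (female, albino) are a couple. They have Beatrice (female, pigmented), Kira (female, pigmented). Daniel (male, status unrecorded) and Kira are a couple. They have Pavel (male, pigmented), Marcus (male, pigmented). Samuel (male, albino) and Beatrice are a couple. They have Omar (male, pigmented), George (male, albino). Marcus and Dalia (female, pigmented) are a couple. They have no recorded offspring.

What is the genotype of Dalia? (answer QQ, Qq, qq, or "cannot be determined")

cannot be determined

Dalia's phenotype allows QQ or Qq, and no parent or child forces a single allele at both positions; consistent genotype assignments exist with Dalia as QQ or Qq.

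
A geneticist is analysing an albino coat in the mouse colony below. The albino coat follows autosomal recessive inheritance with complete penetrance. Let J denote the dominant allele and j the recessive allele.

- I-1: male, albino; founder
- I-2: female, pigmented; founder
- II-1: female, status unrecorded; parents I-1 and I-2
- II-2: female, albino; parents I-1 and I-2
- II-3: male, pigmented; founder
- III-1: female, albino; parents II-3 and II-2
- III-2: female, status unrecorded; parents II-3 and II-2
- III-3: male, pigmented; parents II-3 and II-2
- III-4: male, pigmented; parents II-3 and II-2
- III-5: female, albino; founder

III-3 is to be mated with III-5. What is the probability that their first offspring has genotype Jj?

1/2

III-3 is pigmented so carries J and received j from II-2 (jj), so III-3 is Jj.
III-5 is albino, so III-5 is jj.
The cross gives 1/2 Jj : 1/2 jj, so P(offspring has genotype Jj) = 1/2.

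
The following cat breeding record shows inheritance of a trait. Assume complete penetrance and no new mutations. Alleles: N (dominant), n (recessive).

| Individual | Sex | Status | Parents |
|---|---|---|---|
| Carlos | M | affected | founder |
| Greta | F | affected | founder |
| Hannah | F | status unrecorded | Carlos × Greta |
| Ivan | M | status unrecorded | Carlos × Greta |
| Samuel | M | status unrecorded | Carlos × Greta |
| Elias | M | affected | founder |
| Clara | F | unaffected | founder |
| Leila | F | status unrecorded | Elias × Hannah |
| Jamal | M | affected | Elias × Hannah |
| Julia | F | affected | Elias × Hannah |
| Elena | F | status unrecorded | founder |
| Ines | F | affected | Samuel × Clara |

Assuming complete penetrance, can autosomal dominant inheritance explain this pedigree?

Yes

A consistent assignment under autosomal dominant exists: Carlos NN, Greta NN, Hannah NN, Ivan NN, Samuel NN, Elias NN, Clara nn, Leila NN, Jamal NN, Julia NN, Elena NN, Ines Nn.
In this assignment every recorded phenotype matches its genotype and every non-founder's genotype is obtainable from its parents' genotypes, so the pedigree is consistent.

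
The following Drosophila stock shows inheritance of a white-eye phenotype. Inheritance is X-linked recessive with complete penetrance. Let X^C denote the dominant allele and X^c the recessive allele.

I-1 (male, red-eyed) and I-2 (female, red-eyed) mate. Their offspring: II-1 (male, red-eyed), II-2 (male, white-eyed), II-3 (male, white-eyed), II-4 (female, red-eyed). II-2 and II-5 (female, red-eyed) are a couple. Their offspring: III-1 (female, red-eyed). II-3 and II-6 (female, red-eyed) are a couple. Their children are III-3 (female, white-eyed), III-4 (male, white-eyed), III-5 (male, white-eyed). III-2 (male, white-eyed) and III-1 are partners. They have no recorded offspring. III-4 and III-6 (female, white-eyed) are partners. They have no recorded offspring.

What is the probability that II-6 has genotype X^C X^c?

II-6 is red-eyed so carries C and passed c to III-3 (X^c X^c), so II-6 is X^C X^c, giving P(X^C X^c) = 1.

1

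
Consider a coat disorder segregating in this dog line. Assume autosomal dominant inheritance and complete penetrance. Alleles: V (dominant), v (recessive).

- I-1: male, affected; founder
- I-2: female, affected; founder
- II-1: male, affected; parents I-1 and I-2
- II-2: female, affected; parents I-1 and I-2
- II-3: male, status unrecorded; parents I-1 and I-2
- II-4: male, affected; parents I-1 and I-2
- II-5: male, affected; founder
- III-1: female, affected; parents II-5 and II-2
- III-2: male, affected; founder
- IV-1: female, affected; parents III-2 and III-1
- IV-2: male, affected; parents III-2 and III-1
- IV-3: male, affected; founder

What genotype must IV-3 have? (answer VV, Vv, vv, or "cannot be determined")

IV-3's phenotype allows VV or Vv, and no parent or child forces a single allele at both positions; consistent genotype assignments exist with IV-3 as VV or Vv.

cannot be determined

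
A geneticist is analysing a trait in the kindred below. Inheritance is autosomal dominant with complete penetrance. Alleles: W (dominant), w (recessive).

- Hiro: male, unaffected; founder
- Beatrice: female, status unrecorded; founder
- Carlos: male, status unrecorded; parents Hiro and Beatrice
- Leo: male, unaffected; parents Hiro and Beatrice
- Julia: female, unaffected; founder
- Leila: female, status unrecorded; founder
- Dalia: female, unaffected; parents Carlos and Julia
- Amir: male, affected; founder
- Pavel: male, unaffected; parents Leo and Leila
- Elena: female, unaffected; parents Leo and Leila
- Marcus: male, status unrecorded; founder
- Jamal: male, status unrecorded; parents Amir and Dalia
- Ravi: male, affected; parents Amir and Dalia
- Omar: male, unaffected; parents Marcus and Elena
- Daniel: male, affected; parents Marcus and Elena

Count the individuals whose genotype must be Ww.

3

Obligate heterozygotes: Marcus passed W to Daniel (Ww, whose w came from Elena) and passed w to Omar (ww), so Marcus is Ww; Ravi is affected so carries W and received w from Dalia (ww), so Ravi is Ww; Daniel is affected so carries W and received w from Elena (ww), so Daniel is Ww.
Every other individual is either homozygous by phenotype or has at least one consistent homozygous assignment, so the count is 3.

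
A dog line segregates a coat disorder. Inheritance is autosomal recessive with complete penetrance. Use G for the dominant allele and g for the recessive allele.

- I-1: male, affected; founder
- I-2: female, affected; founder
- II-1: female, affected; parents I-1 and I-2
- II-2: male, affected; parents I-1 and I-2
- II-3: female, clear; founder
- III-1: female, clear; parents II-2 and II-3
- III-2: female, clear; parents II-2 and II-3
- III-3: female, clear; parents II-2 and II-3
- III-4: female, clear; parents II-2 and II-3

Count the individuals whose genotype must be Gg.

4

Obligate heterozygotes: III-1 is clear so carries G and received g from II-2 (gg), so III-1 is Gg; III-2 is clear so carries G and received g from II-2 (gg), so III-2 is Gg; III-3 is clear so carries G and received g from II-2 (gg), so III-3 is Gg; III-4 is clear so carries G and received g from II-2 (gg), so III-4 is Gg.
Every other individual is either homozygous by phenotype or has at least one consistent homozygous assignment, so the count is 4.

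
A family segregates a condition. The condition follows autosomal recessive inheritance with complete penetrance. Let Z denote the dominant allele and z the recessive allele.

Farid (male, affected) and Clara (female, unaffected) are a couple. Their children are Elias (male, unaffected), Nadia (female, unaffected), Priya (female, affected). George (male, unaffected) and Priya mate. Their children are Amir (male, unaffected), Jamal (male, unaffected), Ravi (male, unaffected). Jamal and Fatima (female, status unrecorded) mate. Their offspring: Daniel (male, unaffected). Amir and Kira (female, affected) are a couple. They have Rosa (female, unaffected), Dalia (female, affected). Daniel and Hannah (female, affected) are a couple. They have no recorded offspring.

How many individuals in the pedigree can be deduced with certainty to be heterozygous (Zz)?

Obligate heterozygotes: Clara is unaffected so carries Z and passed z to Priya (zz), so Clara is Zz; Elias is unaffected so carries Z and received z from Farid (zz), so Elias is Zz; Nadia is unaffected so carries Z and received z from Farid (zz), so Nadia is Zz; Amir is unaffected so carries Z and received z from Priya (zz), so Amir is Zz; Jamal is unaffected so carries Z and received z from Priya (zz), so Jamal is Zz; Ravi is unaffected so carries Z and received z from Priya (zz), so Ravi is Zz; Rosa is unaffected so carries Z and received z from Kira (zz), so Rosa is Zz.
Every other individual is either homozygous by phenotype or has at least one consistent homozygous assignment, so the count is 7.

7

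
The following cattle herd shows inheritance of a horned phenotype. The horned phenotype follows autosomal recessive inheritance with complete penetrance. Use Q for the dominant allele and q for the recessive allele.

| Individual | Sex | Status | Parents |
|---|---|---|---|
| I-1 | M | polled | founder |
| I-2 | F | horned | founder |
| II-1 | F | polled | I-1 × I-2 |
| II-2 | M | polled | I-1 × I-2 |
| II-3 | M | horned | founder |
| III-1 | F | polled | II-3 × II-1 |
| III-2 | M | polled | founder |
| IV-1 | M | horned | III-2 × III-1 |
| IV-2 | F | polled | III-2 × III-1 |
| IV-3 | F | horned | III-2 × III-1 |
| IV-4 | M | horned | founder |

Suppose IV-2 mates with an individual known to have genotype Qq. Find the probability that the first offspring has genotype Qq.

III-2 is polled so carries Q and passed q to IV-1 (qq), so III-2 is Qq.
III-1 is polled so carries Q and received q from II-3 (qq), so III-1 is Qq.
IV-2 is a polled offspring of III-2 (Qq) × III-1 (Qq), whose cross gives 1/4 QQ : 1/2 Qq : 1/4 qq; conditioning on being polled, IV-2 is QQ with probability 1/3, Qq with probability 2/3.
Summing over parental genotype combinations, P(offspring has genotype Qq) = 1/3·1/2 + 2/3·1/2 = 1/2.

1/2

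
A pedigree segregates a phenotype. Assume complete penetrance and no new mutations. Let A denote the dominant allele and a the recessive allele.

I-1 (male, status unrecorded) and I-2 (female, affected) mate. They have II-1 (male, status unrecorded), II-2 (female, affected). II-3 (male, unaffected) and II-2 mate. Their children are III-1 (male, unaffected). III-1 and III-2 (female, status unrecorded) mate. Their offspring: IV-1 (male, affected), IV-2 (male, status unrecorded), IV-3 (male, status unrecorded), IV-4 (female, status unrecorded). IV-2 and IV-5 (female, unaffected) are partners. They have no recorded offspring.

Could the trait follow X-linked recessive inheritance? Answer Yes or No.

Under X-linked recessive, III-1 (unaffected, male) cannot arise from II-3 (unaffected) × II-2 (affected).

No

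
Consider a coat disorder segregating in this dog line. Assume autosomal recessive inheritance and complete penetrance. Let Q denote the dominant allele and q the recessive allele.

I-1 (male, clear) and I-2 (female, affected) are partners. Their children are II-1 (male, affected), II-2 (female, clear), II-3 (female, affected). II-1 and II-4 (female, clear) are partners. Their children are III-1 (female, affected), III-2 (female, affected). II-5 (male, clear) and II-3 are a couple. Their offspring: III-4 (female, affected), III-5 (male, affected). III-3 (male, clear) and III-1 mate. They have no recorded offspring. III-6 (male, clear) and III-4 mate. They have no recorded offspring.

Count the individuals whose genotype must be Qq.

4

Obligate heterozygotes: I-1 is clear so carries Q and passed q to II-1 (qq), so I-1 is Qq; II-2 is clear so carries Q and received q from I-2 (qq), so II-2 is Qq; II-4 is clear so carries Q and passed q to III-1 (qq), so II-4 is Qq; II-5 is clear so carries Q and passed q to III-4 (qq), so II-5 is Qq.
Every other individual is either homozygous by phenotype or has at least one consistent homozygous assignment, so the count is 4.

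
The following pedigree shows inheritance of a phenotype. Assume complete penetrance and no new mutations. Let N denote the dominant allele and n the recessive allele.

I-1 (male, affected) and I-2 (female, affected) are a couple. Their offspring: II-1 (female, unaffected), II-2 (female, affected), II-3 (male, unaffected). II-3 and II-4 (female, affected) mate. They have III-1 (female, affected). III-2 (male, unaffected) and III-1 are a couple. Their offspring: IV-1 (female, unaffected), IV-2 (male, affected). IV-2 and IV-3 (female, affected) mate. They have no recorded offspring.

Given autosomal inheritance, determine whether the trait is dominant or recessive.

dominant

I-1 and I-2 are both affected yet have an unaffected child II-1. Under a recessive model two affected parents are homozygous and every child would be affected, so the trait cannot be recessive.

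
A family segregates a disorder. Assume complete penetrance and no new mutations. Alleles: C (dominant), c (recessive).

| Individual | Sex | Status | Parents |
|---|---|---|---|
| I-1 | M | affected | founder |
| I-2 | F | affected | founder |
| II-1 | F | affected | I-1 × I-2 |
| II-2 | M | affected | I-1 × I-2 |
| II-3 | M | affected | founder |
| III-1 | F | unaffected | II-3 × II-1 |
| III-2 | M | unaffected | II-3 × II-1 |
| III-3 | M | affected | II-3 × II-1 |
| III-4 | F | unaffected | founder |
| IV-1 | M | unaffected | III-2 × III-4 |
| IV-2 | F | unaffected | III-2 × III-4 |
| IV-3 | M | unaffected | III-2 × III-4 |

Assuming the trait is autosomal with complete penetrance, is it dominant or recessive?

II-3 and II-1 are both affected yet have an unaffected child III-1. Under a recessive model two affected parents are homozygous and every child would be affected, so the trait cannot be recessive.

dominant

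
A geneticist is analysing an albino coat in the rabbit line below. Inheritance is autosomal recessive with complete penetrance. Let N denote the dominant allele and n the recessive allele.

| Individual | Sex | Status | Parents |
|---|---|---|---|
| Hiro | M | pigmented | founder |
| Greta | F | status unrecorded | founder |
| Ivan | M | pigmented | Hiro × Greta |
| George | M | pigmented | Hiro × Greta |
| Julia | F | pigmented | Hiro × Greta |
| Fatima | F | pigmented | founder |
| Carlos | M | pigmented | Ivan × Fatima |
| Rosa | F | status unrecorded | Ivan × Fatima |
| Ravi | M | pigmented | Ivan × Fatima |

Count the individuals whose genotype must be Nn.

No individual's genotype is forced to Nn by the pedigree, so the count is 0.

0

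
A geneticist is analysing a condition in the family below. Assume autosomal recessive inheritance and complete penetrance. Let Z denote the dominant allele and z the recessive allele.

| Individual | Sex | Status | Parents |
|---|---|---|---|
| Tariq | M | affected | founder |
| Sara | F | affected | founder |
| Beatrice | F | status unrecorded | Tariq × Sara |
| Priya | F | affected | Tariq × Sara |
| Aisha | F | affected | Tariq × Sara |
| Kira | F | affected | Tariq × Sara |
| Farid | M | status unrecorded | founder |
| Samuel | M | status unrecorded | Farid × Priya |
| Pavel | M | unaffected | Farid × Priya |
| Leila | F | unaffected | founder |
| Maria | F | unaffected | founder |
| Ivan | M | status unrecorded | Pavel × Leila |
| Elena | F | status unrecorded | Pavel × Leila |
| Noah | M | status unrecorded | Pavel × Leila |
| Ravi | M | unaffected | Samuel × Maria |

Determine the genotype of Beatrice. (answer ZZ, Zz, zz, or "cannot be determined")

From phenotype alone, Beatrice is ZZ or Zz or zz.
Beatrice received z from Tariq (zz) and received z from Sara (zz), so Beatrice is zz.

zz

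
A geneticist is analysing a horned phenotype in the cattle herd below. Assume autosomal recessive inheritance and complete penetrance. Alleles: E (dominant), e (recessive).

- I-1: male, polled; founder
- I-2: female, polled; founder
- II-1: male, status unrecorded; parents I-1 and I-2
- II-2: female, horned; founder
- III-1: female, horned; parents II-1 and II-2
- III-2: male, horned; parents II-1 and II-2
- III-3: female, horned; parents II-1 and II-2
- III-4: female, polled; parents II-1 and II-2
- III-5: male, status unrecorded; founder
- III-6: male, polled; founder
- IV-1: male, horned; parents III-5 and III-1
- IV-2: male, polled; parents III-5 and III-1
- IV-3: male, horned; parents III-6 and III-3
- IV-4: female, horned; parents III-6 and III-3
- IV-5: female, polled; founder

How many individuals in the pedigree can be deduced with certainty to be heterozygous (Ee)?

Obligate heterozygotes: II-1 passed E to III-4 (Ee, whose e came from II-2) and passed e to III-1 (ee), so II-1 is Ee; III-4 is polled so carries E and received e from II-2 (ee), so III-4 is Ee; III-5 passed E to IV-2 (Ee, whose e came from III-1) and passed e to IV-1 (ee), so III-5 is Ee; III-6 is polled so carries E and passed e to IV-3 (ee), so III-6 is Ee; IV-2 is polled so carries E and received e from III-1 (ee), so IV-2 is Ee.
Every other individual is either homozygous by phenotype or has at least one consistent homozygous assignment, so the count is 5.

5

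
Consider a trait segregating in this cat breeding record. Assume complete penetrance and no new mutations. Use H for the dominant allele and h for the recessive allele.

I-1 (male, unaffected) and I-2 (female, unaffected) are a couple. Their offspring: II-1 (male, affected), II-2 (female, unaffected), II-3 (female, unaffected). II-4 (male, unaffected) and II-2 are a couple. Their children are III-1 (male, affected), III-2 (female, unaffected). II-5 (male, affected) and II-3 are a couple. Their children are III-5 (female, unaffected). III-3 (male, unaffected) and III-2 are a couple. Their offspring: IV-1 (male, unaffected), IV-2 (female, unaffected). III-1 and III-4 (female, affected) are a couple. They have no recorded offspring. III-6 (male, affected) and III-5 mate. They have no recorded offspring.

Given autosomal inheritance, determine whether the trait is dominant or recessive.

I-1 and I-2 are both unaffected yet have an affected child II-1. Under dominance, an affected child requires at least one affected parent, so the trait cannot be dominant.

recessive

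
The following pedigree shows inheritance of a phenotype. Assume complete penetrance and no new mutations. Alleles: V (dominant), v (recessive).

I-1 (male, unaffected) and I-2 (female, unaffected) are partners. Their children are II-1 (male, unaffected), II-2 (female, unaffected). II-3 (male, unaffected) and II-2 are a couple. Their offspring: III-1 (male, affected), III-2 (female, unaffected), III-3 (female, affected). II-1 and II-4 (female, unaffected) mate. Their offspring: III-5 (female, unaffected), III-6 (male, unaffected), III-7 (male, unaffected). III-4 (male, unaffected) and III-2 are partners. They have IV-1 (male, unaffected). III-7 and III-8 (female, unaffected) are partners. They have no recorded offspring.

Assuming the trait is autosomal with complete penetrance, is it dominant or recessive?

II-3 and II-2 are both unaffected yet have an affected child III-1. Under dominance, an affected child requires at least one affected parent, so the trait cannot be dominant.

recessive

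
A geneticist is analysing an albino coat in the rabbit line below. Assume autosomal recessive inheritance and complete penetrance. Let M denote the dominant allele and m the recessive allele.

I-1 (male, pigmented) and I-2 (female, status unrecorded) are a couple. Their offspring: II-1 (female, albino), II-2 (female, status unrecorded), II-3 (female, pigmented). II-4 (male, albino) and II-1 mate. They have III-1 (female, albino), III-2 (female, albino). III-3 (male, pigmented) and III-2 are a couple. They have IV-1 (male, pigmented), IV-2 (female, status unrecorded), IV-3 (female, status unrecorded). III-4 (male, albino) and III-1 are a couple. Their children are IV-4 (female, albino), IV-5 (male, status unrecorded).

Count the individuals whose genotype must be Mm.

Obligate heterozygotes: I-1 is pigmented so carries M and passed m to II-1 (mm), so I-1 is Mm; IV-1 is pigmented so carries M and received m from III-2 (mm), so IV-1 is Mm.
Every other individual is either homozygous by phenotype or has at least one consistent homozygous assignment, so the count is 2.

2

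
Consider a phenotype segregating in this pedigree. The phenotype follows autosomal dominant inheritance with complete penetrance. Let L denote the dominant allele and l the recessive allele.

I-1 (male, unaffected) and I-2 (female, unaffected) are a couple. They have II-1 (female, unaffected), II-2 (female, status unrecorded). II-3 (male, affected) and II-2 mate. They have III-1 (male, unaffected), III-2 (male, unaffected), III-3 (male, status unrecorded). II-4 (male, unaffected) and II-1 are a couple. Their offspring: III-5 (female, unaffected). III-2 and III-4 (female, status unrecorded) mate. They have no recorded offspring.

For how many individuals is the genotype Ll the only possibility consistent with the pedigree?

Obligate heterozygotes: II-3 is affected so carries L and passed l to III-1 (ll), so II-3 is Ll.
Every other individual is either homozygous by phenotype or has at least one consistent homozygous assignment, so the count is 1.

1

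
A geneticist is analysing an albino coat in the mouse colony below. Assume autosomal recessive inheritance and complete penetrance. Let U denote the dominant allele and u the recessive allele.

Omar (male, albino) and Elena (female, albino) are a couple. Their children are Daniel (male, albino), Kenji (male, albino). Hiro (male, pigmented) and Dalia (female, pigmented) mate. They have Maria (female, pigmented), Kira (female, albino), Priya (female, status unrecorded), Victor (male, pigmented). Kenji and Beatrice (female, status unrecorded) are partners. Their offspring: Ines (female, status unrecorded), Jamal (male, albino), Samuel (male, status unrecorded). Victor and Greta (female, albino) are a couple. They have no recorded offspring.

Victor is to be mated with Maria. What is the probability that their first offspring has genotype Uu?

Hiro is pigmented so carries U and passed u to Kira (uu), so Hiro is Uu.
Dalia is pigmented so carries U and passed u to Kira (uu), so Dalia is Uu.
Victor is a pigmented offspring of Hiro (Uu) × Dalia (Uu), whose cross gives 1/4 UU : 1/2 Uu : 1/4 uu; conditioning on being pigmented, Victor is UU with probability 1/3, Uu with probability 2/3.
Maria is a pigmented offspring of Hiro (Uu) × Dalia (Uu), whose cross gives 1/4 UU : 1/2 Uu : 1/4 uu; conditioning on being pigmented, Maria is UU with probability 1/3, Uu with probability 2/3.
Summing over parental genotype combinations, P(offspring has genotype Uu) = 2/9·1/2 + 2/9·1/2 + 4/9·1/2 = 4/9.

4/9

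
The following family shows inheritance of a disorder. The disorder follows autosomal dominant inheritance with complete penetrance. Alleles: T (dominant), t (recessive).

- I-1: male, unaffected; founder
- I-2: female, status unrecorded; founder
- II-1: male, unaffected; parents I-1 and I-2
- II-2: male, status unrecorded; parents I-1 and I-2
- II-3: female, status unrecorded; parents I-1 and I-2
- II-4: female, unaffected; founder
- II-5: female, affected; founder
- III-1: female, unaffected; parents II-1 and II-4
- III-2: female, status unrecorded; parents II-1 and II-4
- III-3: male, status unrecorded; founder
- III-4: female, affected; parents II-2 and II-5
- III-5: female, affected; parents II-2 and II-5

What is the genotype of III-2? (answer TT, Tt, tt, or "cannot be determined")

tt

From phenotype alone, III-2 is TT or Tt or tt.
III-2 received t from II-1 (tt) and received t from II-4 (tt), so III-2 is tt.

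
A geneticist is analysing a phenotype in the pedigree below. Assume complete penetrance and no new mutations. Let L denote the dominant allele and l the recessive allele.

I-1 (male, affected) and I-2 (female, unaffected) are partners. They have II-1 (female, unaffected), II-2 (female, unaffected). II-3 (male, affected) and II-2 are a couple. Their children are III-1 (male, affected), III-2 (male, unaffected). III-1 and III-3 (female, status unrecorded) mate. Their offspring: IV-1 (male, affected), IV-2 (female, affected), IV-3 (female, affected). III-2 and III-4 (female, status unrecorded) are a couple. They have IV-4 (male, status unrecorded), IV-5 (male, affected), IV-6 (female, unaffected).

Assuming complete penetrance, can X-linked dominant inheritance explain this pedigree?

Under X-linked dominant, II-1 (unaffected, female) cannot arise from I-1 (affected) × I-2 (unaffected).

No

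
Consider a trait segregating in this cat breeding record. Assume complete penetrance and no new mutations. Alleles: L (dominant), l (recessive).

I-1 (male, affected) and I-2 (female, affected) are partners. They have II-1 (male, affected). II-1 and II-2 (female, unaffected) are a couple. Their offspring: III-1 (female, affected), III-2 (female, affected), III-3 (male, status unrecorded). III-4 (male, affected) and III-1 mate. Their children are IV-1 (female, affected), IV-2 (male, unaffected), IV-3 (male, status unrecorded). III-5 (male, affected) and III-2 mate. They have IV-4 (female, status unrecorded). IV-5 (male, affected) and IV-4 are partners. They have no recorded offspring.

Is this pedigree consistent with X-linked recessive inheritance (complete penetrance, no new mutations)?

No

Under X-linked recessive, IV-2 (unaffected, male) cannot arise from III-4 (affected) × III-1 (affected).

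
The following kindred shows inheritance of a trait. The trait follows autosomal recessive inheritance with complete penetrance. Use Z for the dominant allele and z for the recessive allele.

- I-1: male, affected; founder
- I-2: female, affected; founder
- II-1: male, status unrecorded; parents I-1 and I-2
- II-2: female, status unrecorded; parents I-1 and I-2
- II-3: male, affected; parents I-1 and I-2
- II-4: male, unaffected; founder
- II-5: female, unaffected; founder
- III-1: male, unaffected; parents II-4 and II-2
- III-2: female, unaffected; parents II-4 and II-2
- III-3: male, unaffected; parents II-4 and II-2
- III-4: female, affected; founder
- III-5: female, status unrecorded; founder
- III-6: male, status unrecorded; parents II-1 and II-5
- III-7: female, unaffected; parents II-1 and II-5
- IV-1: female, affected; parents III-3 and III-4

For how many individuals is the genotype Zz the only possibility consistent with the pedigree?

4

Obligate heterozygotes: III-1 is unaffected so carries Z and received z from II-2 (zz), so III-1 is Zz; III-2 is unaffected so carries Z and received z from II-2 (zz), so III-2 is Zz; III-3 is unaffected so carries Z and received z from II-2 (zz), so III-3 is Zz; III-7 is unaffected so carries Z and received z from II-1 (zz), so III-7 is Zz.
Every other individual is either homozygous by phenotype or has at least one consistent homozygous assignment, so the count is 4.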